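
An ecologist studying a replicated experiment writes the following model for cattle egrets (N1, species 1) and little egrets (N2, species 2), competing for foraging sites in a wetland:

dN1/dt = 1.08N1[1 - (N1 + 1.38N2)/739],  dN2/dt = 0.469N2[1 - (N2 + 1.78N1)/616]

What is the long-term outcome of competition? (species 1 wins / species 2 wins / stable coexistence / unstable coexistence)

unstable coexistence (outcome depends on initial conditions)

Compare the nullcline intercepts: K1/α12 = 739/1.38 = 536 < K2 = 616; K2/α21 = 616/1.78 = 346 < K1 = 739.
Since both are reversed, neither can invade when rare; the interior point is a saddle.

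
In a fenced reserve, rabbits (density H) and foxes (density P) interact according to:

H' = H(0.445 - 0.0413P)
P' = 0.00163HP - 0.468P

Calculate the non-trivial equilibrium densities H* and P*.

H* ≈ 287, P* ≈ 10.8

Set dP/dt = 0 with P > 0: 0.00163H - 0.468 = 0, so H* = 0.468/0.00163 = 287.
Set dH/dt = 0 with H > 0: 0.445 - 0.0413P = 0, so P* = 0.445/0.0413 = 10.8.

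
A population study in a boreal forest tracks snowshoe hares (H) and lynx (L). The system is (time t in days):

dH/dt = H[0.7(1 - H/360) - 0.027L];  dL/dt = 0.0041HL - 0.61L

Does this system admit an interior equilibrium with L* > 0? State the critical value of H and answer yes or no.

Threshold H = 149; K > 149, so yes, the predator persists.

The predator equation gives dL/dt > 0 only when H > 0.61/0.0041 = 149.
Without the predator, H → K = 360. Since 360 > 149, the predator can invade and persist.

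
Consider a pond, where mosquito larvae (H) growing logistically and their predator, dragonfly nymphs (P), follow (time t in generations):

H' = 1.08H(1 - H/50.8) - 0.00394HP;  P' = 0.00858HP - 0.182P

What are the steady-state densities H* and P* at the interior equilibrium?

From dP/dt = 0 with P > 0: 0.00858H* = 0.182, so H* = 21.2.
Substitute into dH/dt = 0: 1.08(1 - 21.2/50.8) = 0.00394P*.
The bracket is 0.582, giving P* = 0.629/0.00394 = 160.

H* ≈ 21.2, P* ≈ 160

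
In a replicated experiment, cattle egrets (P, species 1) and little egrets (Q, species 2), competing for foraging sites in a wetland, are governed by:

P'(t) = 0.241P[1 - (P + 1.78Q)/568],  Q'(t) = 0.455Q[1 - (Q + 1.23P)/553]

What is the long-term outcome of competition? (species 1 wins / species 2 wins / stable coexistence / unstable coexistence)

unstable coexistence (outcome depends on initial conditions)

Compare the nullcline intercepts: K1/α12 = 568/1.78 = 319 < K2 = 553; K2/α21 = 553/1.23 = 450 < K1 = 568.
Since both are reversed, neither can invade when rare; the interior point is a saddle.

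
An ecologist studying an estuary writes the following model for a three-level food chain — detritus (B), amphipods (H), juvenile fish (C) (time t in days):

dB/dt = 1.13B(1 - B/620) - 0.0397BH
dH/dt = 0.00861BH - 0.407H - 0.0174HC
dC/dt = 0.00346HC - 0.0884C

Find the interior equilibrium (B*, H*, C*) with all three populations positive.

B* ≈ 63.5, H* ≈ 25.5, C* ≈ 8.02

From dC/dt = 0: 0.00346H* = 0.0884, so H* = 25.5.
From dB/dt = 0: 1.13(1 - B*/620) = 0.0397·25.5, giving B* = 620·(1 - 0.898) = 63.5.
From dH/dt = 0: 0.00861·63.5 - 0.407 = 0.0174C*, so C* = 0.14/0.0174 = 8.02.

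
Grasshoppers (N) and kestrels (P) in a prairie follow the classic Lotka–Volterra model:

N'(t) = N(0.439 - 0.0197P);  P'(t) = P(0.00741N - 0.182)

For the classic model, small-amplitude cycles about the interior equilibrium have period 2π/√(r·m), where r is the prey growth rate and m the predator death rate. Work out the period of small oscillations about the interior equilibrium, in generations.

Here r = 0.439 and m = 0.182, so r·m = 0.0799.
ω = √0.0799 = 0.283 per generation, hence T = 2π/ω ≈ 22.2 generations.

T ≈ 22.2 generations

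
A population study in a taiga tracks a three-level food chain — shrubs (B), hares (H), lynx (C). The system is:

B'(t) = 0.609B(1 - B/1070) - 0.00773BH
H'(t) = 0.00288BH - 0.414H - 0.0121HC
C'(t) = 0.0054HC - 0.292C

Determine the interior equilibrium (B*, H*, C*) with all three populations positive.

From dC/dt = 0: 0.0054H* = 0.292, so H* = 54.1.
From dB/dt = 0: 0.609(1 - B*/1070) = 0.00773·54.1, giving B* = 1070·(1 - 0.686) = 336.
From dH/dt = 0: 0.00288·336 - 0.414 = 0.0121C*, so C* = 0.553/0.0121 = 45.7.

B* ≈ 336, H* ≈ 54.1, C* ≈ 45.7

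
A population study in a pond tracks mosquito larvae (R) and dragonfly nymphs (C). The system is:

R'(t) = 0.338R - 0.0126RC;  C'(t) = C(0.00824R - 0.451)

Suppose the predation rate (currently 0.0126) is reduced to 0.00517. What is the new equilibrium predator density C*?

At the interior fixed point, setting dR/dt = 0 with R > 0 fixes C* = (prey growth rate)/(RC coefficient) — independent of the other coefficients.
With the change, C* = 0.338/0.00517 = 65.4; it rises from 26.8.

C* ≈ 65.4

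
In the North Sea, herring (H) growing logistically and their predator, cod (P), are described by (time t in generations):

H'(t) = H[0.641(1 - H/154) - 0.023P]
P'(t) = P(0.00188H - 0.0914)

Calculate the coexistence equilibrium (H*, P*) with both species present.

H* ≈ 48.6, P* ≈ 19.1

From dP/dt = 0 with P > 0: 0.00188H* = 0.0914, so H* = 48.6.
Substitute into dH/dt = 0: 0.641(1 - 48.6/154) = 0.023P*.
The bracket is 0.684, giving P* = 0.439/0.023 = 19.1.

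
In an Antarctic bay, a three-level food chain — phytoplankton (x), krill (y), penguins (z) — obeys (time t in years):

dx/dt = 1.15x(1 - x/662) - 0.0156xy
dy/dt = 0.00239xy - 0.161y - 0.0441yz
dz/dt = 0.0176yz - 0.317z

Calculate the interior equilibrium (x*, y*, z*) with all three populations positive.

x* ≈ 500, y* ≈ 18, z* ≈ 23.5

From dz/dt = 0: 0.0176y* = 0.317, so y* = 18.
From dx/dt = 0: 1.15(1 - x*/662) = 0.0156·18, giving x* = 662·(1 - 0.244) = 500.
From dy/dt = 0: 0.00239·500 - 0.161 = 0.0441z*, so z* = 1.03/0.0441 = 23.5.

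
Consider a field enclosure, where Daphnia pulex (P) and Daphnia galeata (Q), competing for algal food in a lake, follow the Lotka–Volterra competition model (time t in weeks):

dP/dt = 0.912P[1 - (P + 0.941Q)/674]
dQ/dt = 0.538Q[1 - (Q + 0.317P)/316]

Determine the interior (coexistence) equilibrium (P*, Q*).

P* ≈ 537, Q* ≈ 146

Setting both brackets to zero gives the nullclines P + 0.941Q = 674 and 0.317P + Q = 316.
Substituting Q = 316 - 0.317P into the first: P(1 - 0.941·0.317) = 674 - 0.941·316.
So P* = 377/0.702 = 537, and then Q* = 316 - 0.317·537 = 146.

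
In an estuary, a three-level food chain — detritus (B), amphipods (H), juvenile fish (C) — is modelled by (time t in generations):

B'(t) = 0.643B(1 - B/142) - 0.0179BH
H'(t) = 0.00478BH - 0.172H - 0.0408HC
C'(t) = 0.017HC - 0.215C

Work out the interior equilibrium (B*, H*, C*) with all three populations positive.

B* ≈ 92, H* ≈ 12.6, C* ≈ 6.56

From dC/dt = 0: 0.017H* = 0.215, so H* = 12.6.
From dB/dt = 0: 0.643(1 - B*/142) = 0.0179·12.6, giving B* = 142·(1 - 0.352) = 92.
From dH/dt = 0: 0.00478·92 - 0.172 = 0.0408C*, so C* = 0.268/0.0408 = 6.56.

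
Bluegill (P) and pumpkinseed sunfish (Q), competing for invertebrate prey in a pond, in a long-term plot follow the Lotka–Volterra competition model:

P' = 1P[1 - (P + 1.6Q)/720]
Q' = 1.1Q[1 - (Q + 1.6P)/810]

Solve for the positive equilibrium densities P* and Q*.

Setting both brackets to zero gives the nullclines P + 1.6Q = 720 and 1.6P + Q = 810.
Substituting Q = 810 - 1.6P into the first: P(1 - 1.6·1.6) = 720 - 1.6·810.
So P* = -576/-1.56 = 369, and then Q* = 810 - 1.6·369 = 219.

P* ≈ 369, Q* ≈ 219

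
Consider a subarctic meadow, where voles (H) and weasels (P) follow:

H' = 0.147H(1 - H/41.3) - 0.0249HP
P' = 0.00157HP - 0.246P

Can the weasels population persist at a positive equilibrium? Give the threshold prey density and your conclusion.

The predator equation gives dP/dt > 0 only when H > 0.246/0.00157 = 157.
Without the predator, H → K = 41.3. Since 41.3 < 157, the predator cannot invade.

Threshold H = 157; K < 157, so no, the predator goes extinct.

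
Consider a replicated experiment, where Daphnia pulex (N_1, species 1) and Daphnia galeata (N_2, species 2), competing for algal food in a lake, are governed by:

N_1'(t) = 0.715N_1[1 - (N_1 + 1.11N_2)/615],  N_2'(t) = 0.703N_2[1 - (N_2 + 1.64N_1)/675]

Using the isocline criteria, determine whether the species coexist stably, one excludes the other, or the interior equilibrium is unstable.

Compare the nullcline intercepts: K1/α12 = 615/1.11 = 554 < K2 = 675; K2/α21 = 675/1.64 = 412 < K1 = 615.
Since both are reversed, neither can invade when rare; the interior point is a saddle.

unstable coexistence (outcome depends on initial conditions)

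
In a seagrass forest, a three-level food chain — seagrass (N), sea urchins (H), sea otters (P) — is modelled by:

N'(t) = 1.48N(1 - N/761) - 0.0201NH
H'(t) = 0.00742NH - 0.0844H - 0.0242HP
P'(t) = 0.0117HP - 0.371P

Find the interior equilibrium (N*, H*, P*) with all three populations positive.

N* ≈ 433, H* ≈ 31.7, P* ≈ 129

From dP/dt = 0: 0.0117H* = 0.371, so H* = 31.7.
From dN/dt = 0: 1.48(1 - N*/761) = 0.0201·31.7, giving N* = 761·(1 - 0.431) = 433.
From dH/dt = 0: 0.00742·433 - 0.0844 = 0.0242P*, so P* = 3.13/0.0242 = 129.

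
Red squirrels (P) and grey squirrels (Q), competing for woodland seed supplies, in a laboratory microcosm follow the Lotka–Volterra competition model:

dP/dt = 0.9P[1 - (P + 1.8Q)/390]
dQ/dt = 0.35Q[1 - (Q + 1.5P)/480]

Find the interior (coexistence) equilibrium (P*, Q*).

P* ≈ 279, Q* ≈ 61.8

Setting both brackets to zero gives the nullclines P + 1.8Q = 390 and 1.5P + Q = 480.
Substituting Q = 480 - 1.5P into the first: P(1 - 1.8·1.5) = 390 - 1.8·480.
So P* = -474/-1.7 = 279, and then Q* = 480 - 1.5·279 = 61.8.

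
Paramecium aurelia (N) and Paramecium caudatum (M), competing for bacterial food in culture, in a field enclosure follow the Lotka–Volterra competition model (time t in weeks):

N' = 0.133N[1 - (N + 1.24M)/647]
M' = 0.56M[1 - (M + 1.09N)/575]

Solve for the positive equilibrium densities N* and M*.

Setting both brackets to zero gives the nullclines N + 1.24M = 647 and 1.09N + M = 575.
Substituting M = 575 - 1.09N into the first: N(1 - 1.24·1.09) = 647 - 1.24·575.
So N* = -66/-0.352 = 188, and then M* = 575 - 1.09·188 = 370.

N* ≈ 188, M* ≈ 370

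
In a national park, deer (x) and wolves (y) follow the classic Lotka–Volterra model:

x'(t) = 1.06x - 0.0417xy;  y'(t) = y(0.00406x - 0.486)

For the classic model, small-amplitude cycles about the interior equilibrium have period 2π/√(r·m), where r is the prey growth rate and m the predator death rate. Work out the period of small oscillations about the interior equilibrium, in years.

T ≈ 8.75 years

Here r = 1.06 and m = 0.486, so r·m = 0.515.
ω = √0.515 = 0.718 per year, hence T = 2π/ω ≈ 8.75 years.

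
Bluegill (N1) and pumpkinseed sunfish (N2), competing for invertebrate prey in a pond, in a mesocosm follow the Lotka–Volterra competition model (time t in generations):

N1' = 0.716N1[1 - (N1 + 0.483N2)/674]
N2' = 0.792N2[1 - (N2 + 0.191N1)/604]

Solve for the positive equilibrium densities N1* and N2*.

Setting both brackets to zero gives the nullclines N1 + 0.483N2 = 674 and 0.191N1 + N2 = 604.
Substituting N2 = 604 - 0.191N1 into the first: N1(1 - 0.483·0.191) = 674 - 0.483·604.
So N1* = 382/0.908 = 421, and then N2* = 604 - 0.191·421 = 524.

N1* ≈ 421, N2* ≈ 524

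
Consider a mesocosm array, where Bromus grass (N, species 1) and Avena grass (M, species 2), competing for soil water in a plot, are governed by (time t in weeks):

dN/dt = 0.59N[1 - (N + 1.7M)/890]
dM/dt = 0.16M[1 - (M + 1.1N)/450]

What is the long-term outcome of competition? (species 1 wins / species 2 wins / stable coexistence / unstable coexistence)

species 1 excludes species 2

Compare the nullcline intercepts: K1/α12 = 890/1.7 = 524 > K2 = 450; K2/α21 = 450/1.1 = 409 < K1 = 890.
Since the inequalities point opposite ways, species 1 can invade but species 2 cannot.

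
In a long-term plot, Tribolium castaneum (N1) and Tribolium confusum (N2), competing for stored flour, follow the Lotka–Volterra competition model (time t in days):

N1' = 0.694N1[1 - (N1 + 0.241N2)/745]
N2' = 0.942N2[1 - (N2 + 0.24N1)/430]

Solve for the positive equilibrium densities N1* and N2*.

Setting both brackets to zero gives the nullclines N1 + 0.241N2 = 745 and 0.24N1 + N2 = 430.
Substituting N2 = 430 - 0.24N1 into the first: N1(1 - 0.241·0.24) = 745 - 0.241·430.
So N1* = 641/0.942 = 681, and then N2* = 430 - 0.24·681 = 267.

N1* ≈ 681, N2* ≈ 267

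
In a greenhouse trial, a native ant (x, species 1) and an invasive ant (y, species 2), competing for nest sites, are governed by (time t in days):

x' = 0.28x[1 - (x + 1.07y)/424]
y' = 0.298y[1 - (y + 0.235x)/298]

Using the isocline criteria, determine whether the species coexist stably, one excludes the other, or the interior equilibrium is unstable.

Compare the nullcline intercepts: K1/α12 = 424/1.07 = 396 > K2 = 298; K2/α21 = 298/0.235 = 1270 > K1 = 424.
Since both inequalities hold, each species can invade when rare, so the interior equilibrium is stable.

stable coexistence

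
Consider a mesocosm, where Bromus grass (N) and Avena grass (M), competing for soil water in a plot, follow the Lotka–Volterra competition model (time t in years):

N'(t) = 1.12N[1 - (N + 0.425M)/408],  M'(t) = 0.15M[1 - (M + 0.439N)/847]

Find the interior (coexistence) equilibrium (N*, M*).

N* ≈ 59, M* ≈ 821

Setting both brackets to zero gives the nullclines N + 0.425M = 408 and 0.439N + M = 847.
Substituting M = 847 - 0.439N into the first: N(1 - 0.425·0.439) = 408 - 0.425·847.
So N* = 48/0.813 = 59, and then M* = 847 - 0.439·59 = 821.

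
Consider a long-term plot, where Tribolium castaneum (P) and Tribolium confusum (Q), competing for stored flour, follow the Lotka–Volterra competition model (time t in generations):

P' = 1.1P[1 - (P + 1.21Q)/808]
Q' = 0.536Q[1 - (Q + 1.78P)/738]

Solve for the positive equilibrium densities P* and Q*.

P* ≈ 73.7, Q* ≈ 607

Setting both brackets to zero gives the nullclines P + 1.21Q = 808 and 1.78P + Q = 738.
Substituting Q = 738 - 1.78P into the first: P(1 - 1.21·1.78) = 808 - 1.21·738.
So P* = -85/-1.15 = 73.7, and then Q* = 738 - 1.78·73.7 = 607.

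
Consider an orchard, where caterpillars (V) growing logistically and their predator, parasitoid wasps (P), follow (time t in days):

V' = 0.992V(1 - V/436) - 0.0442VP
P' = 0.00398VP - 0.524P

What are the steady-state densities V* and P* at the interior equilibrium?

V* ≈ 132, P* ≈ 15.7

From dP/dt = 0 with P > 0: 0.00398V* = 0.524, so V* = 132.
Substitute into dV/dt = 0: 0.992(1 - 132/436) = 0.0442P*.
The bracket is 0.698, giving P* = 0.692/0.0442 = 15.7.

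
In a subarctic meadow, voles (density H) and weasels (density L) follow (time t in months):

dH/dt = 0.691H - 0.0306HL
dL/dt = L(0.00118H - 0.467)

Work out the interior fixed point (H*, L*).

Set dL/dt = 0 with L > 0: 0.00118H - 0.467 = 0, so H* = 0.467/0.00118 = 396.
Set dH/dt = 0 with H > 0: 0.691 - 0.0306L = 0, so L* = 0.691/0.0306 = 22.6.

H* ≈ 396, L* ≈ 22.6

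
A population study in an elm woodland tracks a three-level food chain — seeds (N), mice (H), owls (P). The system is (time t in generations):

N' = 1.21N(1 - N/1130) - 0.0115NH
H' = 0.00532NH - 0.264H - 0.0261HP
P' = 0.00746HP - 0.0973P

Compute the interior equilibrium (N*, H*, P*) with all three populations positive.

N* ≈ 990, H* ≈ 13, P* ≈ 192

From dP/dt = 0: 0.00746H* = 0.0973, so H* = 13.
From dN/dt = 0: 1.21(1 - N*/1130) = 0.0115·13, giving N* = 1130·(1 - 0.124) = 990.
From dH/dt = 0: 0.00532·990 - 0.264 = 0.0261P*, so P* = 5/0.0261 = 192.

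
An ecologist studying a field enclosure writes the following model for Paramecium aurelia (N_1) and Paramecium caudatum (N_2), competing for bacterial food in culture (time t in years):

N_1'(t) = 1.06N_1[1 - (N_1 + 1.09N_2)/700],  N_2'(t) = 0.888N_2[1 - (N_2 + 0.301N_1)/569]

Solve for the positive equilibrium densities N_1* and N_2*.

N_1* ≈ 119, N_2* ≈ 533

Setting both brackets to zero gives the nullclines N_1 + 1.09N_2 = 700 and 0.301N_1 + N_2 = 569.
Substituting N_2 = 569 - 0.301N_1 into the first: N_1(1 - 1.09·0.301) = 700 - 1.09·569.
So N_1* = 79.8/0.672 = 119, and then N_2* = 569 - 0.301·119 = 533.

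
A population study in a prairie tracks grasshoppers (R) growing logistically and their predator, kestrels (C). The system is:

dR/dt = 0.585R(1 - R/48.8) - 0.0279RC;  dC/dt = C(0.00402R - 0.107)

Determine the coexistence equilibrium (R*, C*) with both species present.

From dC/dt = 0 with C > 0: 0.00402R* = 0.107, so R* = 26.6.
Substitute into dR/dt = 0: 0.585(1 - 26.6/48.8) = 0.0279C*.
The bracket is 0.455, giving C* = 0.266/0.0279 = 9.53.

R* ≈ 26.6, C* ≈ 9.53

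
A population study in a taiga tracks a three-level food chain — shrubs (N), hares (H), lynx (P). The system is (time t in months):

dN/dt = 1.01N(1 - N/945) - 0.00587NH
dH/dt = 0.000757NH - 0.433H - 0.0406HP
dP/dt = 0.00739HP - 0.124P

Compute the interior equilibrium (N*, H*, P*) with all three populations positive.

From dP/dt = 0: 0.00739H* = 0.124, so H* = 16.8.
From dN/dt = 0: 1.01(1 - N*/945) = 0.00587·16.8, giving N* = 945·(1 - 0.0975) = 853.
From dH/dt = 0: 0.000757·853 - 0.433 = 0.0406P*, so P* = 0.213/0.0406 = 5.24.

N* ≈ 853, H* ≈ 16.8, P* ≈ 5.24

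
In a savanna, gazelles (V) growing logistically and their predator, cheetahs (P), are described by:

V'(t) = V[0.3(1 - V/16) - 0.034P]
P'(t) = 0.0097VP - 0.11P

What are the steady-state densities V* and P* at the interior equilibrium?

V* ≈ 11.3, P* ≈ 2.57

From dP/dt = 0 with P > 0: 0.0097V* = 0.11, so V* = 11.3.
Substitute into dV/dt = 0: 0.3(1 - 11.3/16) = 0.034P*.
The bracket is 0.291, giving P* = 0.0874/0.034 = 2.57.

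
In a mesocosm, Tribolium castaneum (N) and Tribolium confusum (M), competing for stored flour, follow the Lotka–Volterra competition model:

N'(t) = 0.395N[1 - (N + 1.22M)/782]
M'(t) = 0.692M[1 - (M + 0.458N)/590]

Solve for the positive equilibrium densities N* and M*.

Setting both brackets to zero gives the nullclines N + 1.22M = 782 and 0.458N + M = 590.
Substituting M = 590 - 0.458N into the first: N(1 - 1.22·0.458) = 782 - 1.22·590.
So N* = 62.2/0.441 = 141, and then M* = 590 - 0.458·141 = 525.

N* ≈ 141, M* ≈ 525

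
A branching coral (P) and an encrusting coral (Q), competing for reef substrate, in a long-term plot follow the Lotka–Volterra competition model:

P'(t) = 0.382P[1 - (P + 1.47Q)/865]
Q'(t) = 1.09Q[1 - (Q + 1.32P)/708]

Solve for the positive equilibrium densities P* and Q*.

P* ≈ 187, Q* ≈ 461

Setting both brackets to zero gives the nullclines P + 1.47Q = 865 and 1.32P + Q = 708.
Substituting Q = 708 - 1.32P into the first: P(1 - 1.47·1.32) = 865 - 1.47·708.
So P* = -176/-0.94 = 187, and then Q* = 708 - 1.32·187 = 461.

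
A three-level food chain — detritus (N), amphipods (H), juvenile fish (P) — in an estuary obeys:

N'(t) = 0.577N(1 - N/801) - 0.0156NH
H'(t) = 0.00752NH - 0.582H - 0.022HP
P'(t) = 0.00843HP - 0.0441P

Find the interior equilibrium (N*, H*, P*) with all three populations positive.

From dP/dt = 0: 0.00843H* = 0.0441, so H* = 5.23.
From dN/dt = 0: 0.577(1 - N*/801) = 0.0156·5.23, giving N* = 801·(1 - 0.141) = 688.
From dH/dt = 0: 0.00752·688 - 0.582 = 0.022P*, so P* = 4.59/0.022 = 209.

N* ≈ 688, H* ≈ 5.23, P* ≈ 209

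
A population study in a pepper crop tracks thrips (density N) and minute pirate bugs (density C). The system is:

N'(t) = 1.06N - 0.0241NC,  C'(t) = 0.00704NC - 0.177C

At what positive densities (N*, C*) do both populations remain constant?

Set dC/dt = 0 with C > 0: 0.00704N - 0.177 = 0, so N* = 0.177/0.00704 = 25.1.
Set dN/dt = 0 with N > 0: 1.06 - 0.0241C = 0, so C* = 1.06/0.0241 = 44.

N* ≈ 25.1, C* ≈ 44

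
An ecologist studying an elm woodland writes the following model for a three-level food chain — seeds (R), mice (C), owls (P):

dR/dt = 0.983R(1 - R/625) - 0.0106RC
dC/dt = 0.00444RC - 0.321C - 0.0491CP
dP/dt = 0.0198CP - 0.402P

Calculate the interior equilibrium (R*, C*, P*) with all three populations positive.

From dP/dt = 0: 0.0198C* = 0.402, so C* = 20.3.
From dR/dt = 0: 0.983(1 - R*/625) = 0.0106·20.3, giving R* = 625·(1 - 0.219) = 488.
From dC/dt = 0: 0.00444·488 - 0.321 = 0.0491P*, so P* = 1.85/0.0491 = 37.6.

R* ≈ 488, C* ≈ 20.3, P* ≈ 37.6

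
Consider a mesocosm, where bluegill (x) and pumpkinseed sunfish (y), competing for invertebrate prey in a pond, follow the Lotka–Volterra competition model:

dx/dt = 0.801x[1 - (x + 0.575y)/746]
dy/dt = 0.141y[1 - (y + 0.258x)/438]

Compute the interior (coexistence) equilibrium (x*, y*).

x* ≈ 580, y* ≈ 288

Setting both brackets to zero gives the nullclines x + 0.575y = 746 and 0.258x + y = 438.
Substituting y = 438 - 0.258x into the first: x(1 - 0.575·0.258) = 746 - 0.575·438.
So x* = 494/0.852 = 580, and then y* = 438 - 0.258·580 = 288.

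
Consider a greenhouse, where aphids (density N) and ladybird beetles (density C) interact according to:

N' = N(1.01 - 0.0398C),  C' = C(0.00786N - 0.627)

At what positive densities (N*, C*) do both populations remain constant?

Set dC/dt = 0 with C > 0: 0.00786N - 0.627 = 0, so N* = 0.627/0.00786 = 79.8.
Set dN/dt = 0 with N > 0: 1.01 - 0.0398C = 0, so C* = 1.01/0.0398 = 25.4.

N* ≈ 79.8, C* ≈ 25.4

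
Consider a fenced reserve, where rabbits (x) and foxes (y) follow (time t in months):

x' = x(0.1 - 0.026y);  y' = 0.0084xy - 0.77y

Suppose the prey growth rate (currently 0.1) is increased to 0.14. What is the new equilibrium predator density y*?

y* ≈ 5.38

At the interior fixed point, setting dx/dt = 0 with x > 0 fixes y* = (prey growth rate)/(xy coefficient) — independent of the other coefficients.
With the change, y* = 0.14/0.026 = 5.38; it rises from 3.85.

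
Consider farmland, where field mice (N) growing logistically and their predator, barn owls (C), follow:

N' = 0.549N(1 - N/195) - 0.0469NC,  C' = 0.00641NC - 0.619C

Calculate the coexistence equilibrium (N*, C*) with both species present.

N* ≈ 96.6, C* ≈ 5.91

From dC/dt = 0 with C > 0: 0.00641N* = 0.619, so N* = 96.6.
Substitute into dN/dt = 0: 0.549(1 - 96.6/195) = 0.0469C*.
The bracket is 0.505, giving C* = 0.277/0.0469 = 5.91.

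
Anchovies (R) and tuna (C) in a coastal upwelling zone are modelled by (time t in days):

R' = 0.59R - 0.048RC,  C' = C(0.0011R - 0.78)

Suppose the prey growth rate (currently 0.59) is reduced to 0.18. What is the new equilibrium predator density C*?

At the interior fixed point, setting dR/dt = 0 with R > 0 fixes C* = (prey growth rate)/(RC coefficient) — independent of the other coefficients.
With the change, C* = 0.18/0.048 = 3.75; it falls from 12.3.

C* ≈ 3.75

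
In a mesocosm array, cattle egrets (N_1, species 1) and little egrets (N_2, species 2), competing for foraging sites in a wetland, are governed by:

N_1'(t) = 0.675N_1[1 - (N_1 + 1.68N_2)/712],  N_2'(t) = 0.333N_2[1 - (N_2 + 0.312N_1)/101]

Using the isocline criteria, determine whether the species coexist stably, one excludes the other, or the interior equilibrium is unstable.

species 1 excludes species 2

Compare the nullcline intercepts: K1/α12 = 712/1.68 = 424 > K2 = 101; K2/α21 = 101/0.312 = 324 < K1 = 712.
Since the inequalities point opposite ways, species 1 can invade but species 2 cannot.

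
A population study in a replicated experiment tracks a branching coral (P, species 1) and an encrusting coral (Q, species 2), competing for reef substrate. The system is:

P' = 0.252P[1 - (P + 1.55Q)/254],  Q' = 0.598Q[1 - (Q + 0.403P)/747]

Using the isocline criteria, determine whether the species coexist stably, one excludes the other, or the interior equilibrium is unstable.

species 2 excludes species 1

Compare the nullcline intercepts: K1/α12 = 254/1.55 = 164 < K2 = 747; K2/α21 = 747/0.403 = 1850 > K1 = 254.
Since the inequalities point opposite ways, species 2 can invade but species 1 cannot.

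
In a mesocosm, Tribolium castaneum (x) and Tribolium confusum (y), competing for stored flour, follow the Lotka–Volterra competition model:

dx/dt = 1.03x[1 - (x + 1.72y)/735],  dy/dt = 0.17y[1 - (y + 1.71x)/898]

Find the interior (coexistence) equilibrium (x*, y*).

Setting both brackets to zero gives the nullclines x + 1.72y = 735 and 1.71x + y = 898.
Substituting y = 898 - 1.71x into the first: x(1 - 1.72·1.71) = 735 - 1.72·898.
So x* = -810/-1.94 = 417, and then y* = 898 - 1.71·417 = 185.

x* ≈ 417, y* ≈ 185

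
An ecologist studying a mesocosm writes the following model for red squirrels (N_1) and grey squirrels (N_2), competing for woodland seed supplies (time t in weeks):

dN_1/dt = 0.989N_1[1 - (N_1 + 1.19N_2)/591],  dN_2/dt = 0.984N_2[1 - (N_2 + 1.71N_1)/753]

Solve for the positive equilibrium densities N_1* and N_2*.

Setting both brackets to zero gives the nullclines N_1 + 1.19N_2 = 591 and 1.71N_1 + N_2 = 753.
Substituting N_2 = 753 - 1.71N_1 into the first: N_1(1 - 1.19·1.71) = 591 - 1.19·753.
So N_1* = -305/-1.03 = 295, and then N_2* = 753 - 1.71·295 = 249.

N_1* ≈ 295, N_2* ≈ 249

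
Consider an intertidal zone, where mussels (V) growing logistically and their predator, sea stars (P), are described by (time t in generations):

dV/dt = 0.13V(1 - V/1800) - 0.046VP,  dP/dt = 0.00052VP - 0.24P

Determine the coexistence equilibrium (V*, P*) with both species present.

From dP/dt = 0 with P > 0: 0.00052V* = 0.24, so V* = 462.
Substitute into dV/dt = 0: 0.13(1 - 462/1800) = 0.046P*.
The bracket is 0.744, giving P* = 0.0967/0.046 = 2.1.

V* ≈ 462, P* ≈ 2.1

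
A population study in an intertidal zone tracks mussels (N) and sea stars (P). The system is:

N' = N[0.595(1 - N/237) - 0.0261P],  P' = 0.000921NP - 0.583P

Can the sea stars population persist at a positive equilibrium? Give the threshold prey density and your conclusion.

Threshold N = 633; K < 633, so no, the predator goes extinct.

The predator equation gives dP/dt > 0 only when N > 0.583/0.000921 = 633.
Without the predator, N → K = 237. Since 237 < 633, the predator cannot invade.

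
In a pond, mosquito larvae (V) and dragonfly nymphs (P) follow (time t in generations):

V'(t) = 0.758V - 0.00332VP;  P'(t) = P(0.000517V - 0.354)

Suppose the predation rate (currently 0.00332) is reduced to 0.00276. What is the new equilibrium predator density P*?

At the interior fixed point, setting dV/dt = 0 with V > 0 fixes P* = (prey growth rate)/(VP coefficient) — independent of the other coefficients.
With the change, P* = 0.758/0.00276 = 275; it rises from 228.

P* ≈ 275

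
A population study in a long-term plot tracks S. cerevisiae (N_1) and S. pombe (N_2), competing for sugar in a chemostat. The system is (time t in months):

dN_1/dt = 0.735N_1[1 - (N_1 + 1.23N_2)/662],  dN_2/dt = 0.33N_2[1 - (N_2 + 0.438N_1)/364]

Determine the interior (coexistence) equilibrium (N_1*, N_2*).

Setting both brackets to zero gives the nullclines N_1 + 1.23N_2 = 662 and 0.438N_1 + N_2 = 364.
Substituting N_2 = 364 - 0.438N_1 into the first: N_1(1 - 1.23·0.438) = 662 - 1.23·364.
So N_1* = 214/0.461 = 465, and then N_2* = 364 - 0.438·465 = 161.

N_1* ≈ 465, N_2* ≈ 161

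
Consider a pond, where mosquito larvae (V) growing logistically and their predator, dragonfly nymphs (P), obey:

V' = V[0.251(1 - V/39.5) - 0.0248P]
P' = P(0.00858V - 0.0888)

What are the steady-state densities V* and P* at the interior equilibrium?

V* ≈ 10.3, P* ≈ 7.47

From dP/dt = 0 with P > 0: 0.00858V* = 0.0888, so V* = 10.3.
Substitute into dV/dt = 0: 0.251(1 - 10.3/39.5) = 0.0248P*.
The bracket is 0.738, giving P* = 0.185/0.0248 = 7.47.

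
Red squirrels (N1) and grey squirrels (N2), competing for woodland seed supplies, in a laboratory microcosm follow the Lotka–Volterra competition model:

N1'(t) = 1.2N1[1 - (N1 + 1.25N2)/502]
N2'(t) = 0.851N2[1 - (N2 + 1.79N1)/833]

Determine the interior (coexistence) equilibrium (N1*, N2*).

Setting both brackets to zero gives the nullclines N1 + 1.25N2 = 502 and 1.79N1 + N2 = 833.
Substituting N2 = 833 - 1.79N1 into the first: N1(1 - 1.25·1.79) = 502 - 1.25·833.
So N1* = -539/-1.24 = 436, and then N2* = 833 - 1.79·436 = 53.

N1* ≈ 436, N2* ≈ 53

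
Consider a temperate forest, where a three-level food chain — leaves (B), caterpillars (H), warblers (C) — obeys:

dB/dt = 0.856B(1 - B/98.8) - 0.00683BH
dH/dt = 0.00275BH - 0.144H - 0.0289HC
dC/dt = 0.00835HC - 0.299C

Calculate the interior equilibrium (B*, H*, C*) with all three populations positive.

B* ≈ 70.6, H* ≈ 35.8, C* ≈ 1.73

From dC/dt = 0: 0.00835H* = 0.299, so H* = 35.8.
From dB/dt = 0: 0.856(1 - B*/98.8) = 0.00683·35.8, giving B* = 98.8·(1 - 0.286) = 70.6.
From dH/dt = 0: 0.00275·70.6 - 0.144 = 0.0289C*, so C* = 0.0501/0.0289 = 1.73.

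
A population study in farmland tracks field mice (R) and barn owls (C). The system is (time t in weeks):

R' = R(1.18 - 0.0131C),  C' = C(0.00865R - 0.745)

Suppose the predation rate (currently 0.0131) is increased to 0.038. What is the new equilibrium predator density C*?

C* ≈ 31.1

At the interior fixed point, setting dR/dt = 0 with R > 0 fixes C* = (prey growth rate)/(RC coefficient) — independent of the other coefficients.
With the change, C* = 1.18/0.038 = 31.1; it falls from 90.1.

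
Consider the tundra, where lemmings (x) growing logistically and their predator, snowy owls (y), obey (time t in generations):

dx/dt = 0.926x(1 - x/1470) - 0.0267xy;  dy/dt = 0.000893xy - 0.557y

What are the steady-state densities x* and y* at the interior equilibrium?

From dy/dt = 0 with y > 0: 0.000893x* = 0.557, so x* = 624.
Substitute into dx/dt = 0: 0.926(1 - 624/1470) = 0.0267y*.
The bracket is 0.576, giving y* = 0.533/0.0267 = 20.

x* ≈ 624, y* ≈ 20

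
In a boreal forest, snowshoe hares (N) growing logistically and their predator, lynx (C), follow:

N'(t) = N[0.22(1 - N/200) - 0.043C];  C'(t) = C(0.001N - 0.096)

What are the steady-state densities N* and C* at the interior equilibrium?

From dC/dt = 0 with C > 0: 0.001N* = 0.096, so N* = 96.
Substitute into dN/dt = 0: 0.22(1 - 96/200) = 0.043C*.
The bracket is 0.52, giving C* = 0.114/0.043 = 2.66.

N* ≈ 96, C* ≈ 2.66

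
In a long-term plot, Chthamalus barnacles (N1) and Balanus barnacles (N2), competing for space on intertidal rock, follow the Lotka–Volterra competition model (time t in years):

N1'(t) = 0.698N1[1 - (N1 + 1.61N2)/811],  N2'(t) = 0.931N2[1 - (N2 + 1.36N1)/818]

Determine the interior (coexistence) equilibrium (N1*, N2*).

Setting both brackets to zero gives the nullclines N1 + 1.61N2 = 811 and 1.36N1 + N2 = 818.
Substituting N2 = 818 - 1.36N1 into the first: N1(1 - 1.61·1.36) = 811 - 1.61·818.
So N1* = -506/-1.19 = 425, and then N2* = 818 - 1.36·425 = 240.

N1* ≈ 425, N2* ≈ 240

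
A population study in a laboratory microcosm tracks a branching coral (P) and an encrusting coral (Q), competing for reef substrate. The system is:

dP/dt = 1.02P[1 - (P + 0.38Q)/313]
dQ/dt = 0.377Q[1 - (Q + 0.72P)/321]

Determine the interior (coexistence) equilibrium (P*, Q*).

Setting both brackets to zero gives the nullclines P + 0.38Q = 313 and 0.72P + Q = 321.
Substituting Q = 321 - 0.72P into the first: P(1 - 0.38·0.72) = 313 - 0.38·321.
So P* = 191/0.726 = 263, and then Q* = 321 - 0.72·263 = 132.

P* ≈ 263, Q* ≈ 132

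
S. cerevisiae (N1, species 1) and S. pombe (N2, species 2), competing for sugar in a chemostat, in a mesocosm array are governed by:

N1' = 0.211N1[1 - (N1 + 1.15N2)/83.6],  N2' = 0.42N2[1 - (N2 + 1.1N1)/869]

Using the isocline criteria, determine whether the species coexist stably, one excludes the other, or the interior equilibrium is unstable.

Compare the nullcline intercepts: K1/α12 = 83.6/1.15 = 72.7 < K2 = 869; K2/α21 = 869/1.1 = 790 > K1 = 83.6.
Since the inequalities point opposite ways, species 2 can invade but species 1 cannot.

species 2 excludes species 1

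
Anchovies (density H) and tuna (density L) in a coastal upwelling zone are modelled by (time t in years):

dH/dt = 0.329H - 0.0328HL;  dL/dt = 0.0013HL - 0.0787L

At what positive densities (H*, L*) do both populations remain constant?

Set dL/dt = 0 with L > 0: 0.0013H - 0.0787 = 0, so H* = 0.0787/0.0013 = 60.5.
Set dH/dt = 0 with H > 0: 0.329 - 0.0328L = 0, so L* = 0.329/0.0328 = 10.

H* ≈ 60.5, L* ≈ 10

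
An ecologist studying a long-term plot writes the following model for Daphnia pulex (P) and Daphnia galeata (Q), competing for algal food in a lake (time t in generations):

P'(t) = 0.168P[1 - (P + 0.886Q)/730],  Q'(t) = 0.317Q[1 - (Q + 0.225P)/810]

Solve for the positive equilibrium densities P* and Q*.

Setting both brackets to zero gives the nullclines P + 0.886Q = 730 and 0.225P + Q = 810.
Substituting Q = 810 - 0.225P into the first: P(1 - 0.886·0.225) = 730 - 0.886·810.
So P* = 12.3/0.801 = 15.4, and then Q* = 810 - 0.225·15.4 = 807.

P* ≈ 15.4, Q* ≈ 807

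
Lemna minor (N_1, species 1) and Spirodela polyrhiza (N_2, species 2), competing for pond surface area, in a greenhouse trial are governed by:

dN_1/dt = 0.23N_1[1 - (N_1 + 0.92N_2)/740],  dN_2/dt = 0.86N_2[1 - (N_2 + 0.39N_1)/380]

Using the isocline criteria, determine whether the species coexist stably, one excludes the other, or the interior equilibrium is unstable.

stable coexistence

Compare the nullcline intercepts: K1/α12 = 740/0.92 = 804 > K2 = 380; K2/α21 = 380/0.39 = 974 > K1 = 740.
Since both inequalities hold, each species can invade when rare, so the interior equilibrium is stable.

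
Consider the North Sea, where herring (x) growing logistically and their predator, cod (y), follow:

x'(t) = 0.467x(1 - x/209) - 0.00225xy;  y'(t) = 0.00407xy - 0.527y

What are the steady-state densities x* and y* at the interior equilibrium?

From dy/dt = 0 with y > 0: 0.00407x* = 0.527, so x* = 129.
Substitute into dx/dt = 0: 0.467(1 - 129/209) = 0.00225y*.
The bracket is 0.38, giving y* = 0.178/0.00225 = 79.

x* ≈ 129, y* ≈ 79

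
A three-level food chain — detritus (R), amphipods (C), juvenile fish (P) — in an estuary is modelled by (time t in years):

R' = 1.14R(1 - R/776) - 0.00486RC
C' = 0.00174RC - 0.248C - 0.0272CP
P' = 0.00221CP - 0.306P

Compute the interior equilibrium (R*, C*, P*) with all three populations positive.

R* ≈ 318, C* ≈ 138, P* ≈ 11.2

From dP/dt = 0: 0.00221C* = 0.306, so C* = 138.
From dR/dt = 0: 1.14(1 - R*/776) = 0.00486·138, giving R* = 776·(1 - 0.59) = 318.
From dC/dt = 0: 0.00174·318 - 0.248 = 0.0272P*, so P* = 0.305/0.0272 = 11.2.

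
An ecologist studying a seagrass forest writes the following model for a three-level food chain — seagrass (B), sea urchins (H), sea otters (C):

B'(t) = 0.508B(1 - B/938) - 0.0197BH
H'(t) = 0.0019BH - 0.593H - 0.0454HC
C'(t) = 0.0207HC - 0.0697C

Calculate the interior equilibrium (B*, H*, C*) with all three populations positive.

B* ≈ 816, H* ≈ 3.37, C* ≈ 21.1

From dC/dt = 0: 0.0207H* = 0.0697, so H* = 3.37.
From dB/dt = 0: 0.508(1 - B*/938) = 0.0197·3.37, giving B* = 938·(1 - 0.131) = 816.
From dH/dt = 0: 0.0019·816 - 0.593 = 0.0454C*, so C* = 0.956/0.0454 = 21.1.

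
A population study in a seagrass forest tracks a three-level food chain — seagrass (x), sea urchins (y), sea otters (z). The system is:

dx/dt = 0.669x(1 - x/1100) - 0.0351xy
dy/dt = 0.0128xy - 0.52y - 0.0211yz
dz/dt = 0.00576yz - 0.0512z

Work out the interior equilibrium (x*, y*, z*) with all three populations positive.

x* ≈ 587, y* ≈ 8.89, z* ≈ 331

From dz/dt = 0: 0.00576y* = 0.0512, so y* = 8.89.
From dx/dt = 0: 0.669(1 - x*/1100) = 0.0351·8.89, giving x* = 1100·(1 - 0.466) = 587.
From dy/dt = 0: 0.0128·587 - 0.52 = 0.0211z*, so z* = 6.99/0.0211 = 331.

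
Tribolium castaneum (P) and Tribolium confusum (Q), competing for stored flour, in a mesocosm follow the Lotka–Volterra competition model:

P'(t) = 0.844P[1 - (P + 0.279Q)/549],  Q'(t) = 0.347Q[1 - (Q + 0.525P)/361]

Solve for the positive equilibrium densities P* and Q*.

Setting both brackets to zero gives the nullclines P + 0.279Q = 549 and 0.525P + Q = 361.
Substituting Q = 361 - 0.525P into the first: P(1 - 0.279·0.525) = 549 - 0.279·361.
So P* = 448/0.854 = 525, and then Q* = 361 - 0.525·525 = 85.3.

P* ≈ 525, Q* ≈ 85.3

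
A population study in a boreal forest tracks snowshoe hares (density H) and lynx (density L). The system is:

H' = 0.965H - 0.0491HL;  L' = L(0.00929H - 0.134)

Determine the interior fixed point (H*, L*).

Set dL/dt = 0 with L > 0: 0.00929H - 0.134 = 0, so H* = 0.134/0.00929 = 14.4.
Set dH/dt = 0 with H > 0: 0.965 - 0.0491L = 0, so L* = 0.965/0.0491 = 19.7.

H* ≈ 14.4, L* ≈ 19.7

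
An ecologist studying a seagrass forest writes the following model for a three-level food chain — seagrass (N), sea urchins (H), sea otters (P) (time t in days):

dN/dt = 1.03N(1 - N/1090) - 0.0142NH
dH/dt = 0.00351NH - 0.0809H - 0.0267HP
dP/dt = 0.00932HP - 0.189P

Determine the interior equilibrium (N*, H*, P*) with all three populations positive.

N* ≈ 785, H* ≈ 20.3, P* ≈ 100

From dP/dt = 0: 0.00932H* = 0.189, so H* = 20.3.
From dN/dt = 0: 1.03(1 - N*/1090) = 0.0142·20.3, giving N* = 1090·(1 - 0.28) = 785.
From dH/dt = 0: 0.00351·785 - 0.0809 = 0.0267P*, so P* = 2.68/0.0267 = 100.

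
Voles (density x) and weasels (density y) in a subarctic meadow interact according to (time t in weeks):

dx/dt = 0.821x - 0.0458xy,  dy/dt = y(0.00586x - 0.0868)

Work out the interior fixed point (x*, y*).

Set dy/dt = 0 with y > 0: 0.00586x - 0.0868 = 0, so x* = 0.0868/0.00586 = 14.8.
Set dx/dt = 0 with x > 0: 0.821 - 0.0458y = 0, so y* = 0.821/0.0458 = 17.9.

x* ≈ 14.8, y* ≈ 17.9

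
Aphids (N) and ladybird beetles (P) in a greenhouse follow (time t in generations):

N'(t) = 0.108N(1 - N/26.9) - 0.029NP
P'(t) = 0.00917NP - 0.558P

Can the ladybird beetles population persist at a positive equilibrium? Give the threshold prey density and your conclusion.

Threshold N = 60.9; K < 60.9, so no, the predator goes extinct.

The predator equation gives dP/dt > 0 only when N > 0.558/0.00917 = 60.9.
Without the predator, N → K = 26.9. Since 26.9 < 60.9, the predator cannot invade.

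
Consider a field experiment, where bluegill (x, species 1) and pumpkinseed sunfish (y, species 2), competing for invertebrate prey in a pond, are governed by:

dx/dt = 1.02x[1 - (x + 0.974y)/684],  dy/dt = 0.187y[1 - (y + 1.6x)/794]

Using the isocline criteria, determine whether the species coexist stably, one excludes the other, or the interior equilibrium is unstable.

Compare the nullcline intercepts: K1/α12 = 684/0.974 = 702 < K2 = 794; K2/α21 = 794/1.6 = 496 < K1 = 684.
Since both are reversed, neither can invade when rare; the interior point is a saddle.

unstable coexistence (outcome depends on initial conditions)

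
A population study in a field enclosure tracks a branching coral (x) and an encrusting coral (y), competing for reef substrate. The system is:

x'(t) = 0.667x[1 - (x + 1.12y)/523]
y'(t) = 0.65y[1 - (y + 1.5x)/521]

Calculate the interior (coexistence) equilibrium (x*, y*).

Setting both brackets to zero gives the nullclines x + 1.12y = 523 and 1.5x + y = 521.
Substituting y = 521 - 1.5x into the first: x(1 - 1.12·1.5) = 523 - 1.12·521.
So x* = -60.5/-0.68 = 89, and then y* = 521 - 1.5·89 = 387.

x* ≈ 89, y* ≈ 387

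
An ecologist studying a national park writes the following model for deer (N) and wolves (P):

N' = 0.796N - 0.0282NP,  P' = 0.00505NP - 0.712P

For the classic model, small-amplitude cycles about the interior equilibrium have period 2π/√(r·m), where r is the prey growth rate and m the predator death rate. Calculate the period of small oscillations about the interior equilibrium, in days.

T ≈ 8.35 days

Here r = 0.796 and m = 0.712, so r·m = 0.567.
ω = √0.567 = 0.753 per day, hence T = 2π/ω ≈ 8.35 days.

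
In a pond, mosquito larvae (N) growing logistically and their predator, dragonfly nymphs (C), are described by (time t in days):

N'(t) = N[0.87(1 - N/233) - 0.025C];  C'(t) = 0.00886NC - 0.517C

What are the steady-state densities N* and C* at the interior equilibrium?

N* ≈ 58.4, C* ≈ 26.1

From dC/dt = 0 with C > 0: 0.00886N* = 0.517, so N* = 58.4.
Substitute into dN/dt = 0: 0.87(1 - 58.4/233) = 0.025C*.
The bracket is 0.75, giving C* = 0.652/0.025 = 26.1.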